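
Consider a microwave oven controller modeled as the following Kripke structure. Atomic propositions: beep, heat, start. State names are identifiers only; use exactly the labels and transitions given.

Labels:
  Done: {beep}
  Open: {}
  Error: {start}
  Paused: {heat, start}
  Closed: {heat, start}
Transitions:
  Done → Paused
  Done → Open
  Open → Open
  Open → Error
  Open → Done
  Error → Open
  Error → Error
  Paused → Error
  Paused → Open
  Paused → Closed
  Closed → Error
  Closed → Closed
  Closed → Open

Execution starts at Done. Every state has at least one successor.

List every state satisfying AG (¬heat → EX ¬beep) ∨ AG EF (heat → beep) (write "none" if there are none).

{Done, Open, Error, Paused, Closed}

States satisfying ¬heat → EX ¬beep: {Done, Open, Error, Paused, Closed}.
States satisfying AG (¬heat → EX ¬beep): {Done, Open, Error, Paused, Closed}.
States satisfying EF (heat → beep): {Done, Open, Error, Paused, Closed}.
States satisfying AG EF (heat → beep): {Done, Open, Error, Paused, Closed}.
States satisfying AG (¬heat → EX ¬beep) ∨ AG EF (heat → beep): {Done, Open, Error, Paused, Closed}.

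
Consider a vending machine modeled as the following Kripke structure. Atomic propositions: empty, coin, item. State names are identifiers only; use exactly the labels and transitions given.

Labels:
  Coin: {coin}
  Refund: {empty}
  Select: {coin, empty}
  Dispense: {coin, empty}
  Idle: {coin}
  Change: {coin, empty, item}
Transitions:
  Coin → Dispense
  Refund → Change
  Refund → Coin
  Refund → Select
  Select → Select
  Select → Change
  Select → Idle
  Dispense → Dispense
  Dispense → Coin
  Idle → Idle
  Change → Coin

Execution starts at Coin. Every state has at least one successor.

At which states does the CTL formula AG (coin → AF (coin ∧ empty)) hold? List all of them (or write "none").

{Coin, Dispense, Change}

States satisfying coin → AF (coin ∧ empty): {Coin, Refund, Select, Dispense, Change}.
States satisfying AG (coin → AF (coin ∧ empty)): {Coin, Dispense, Change}.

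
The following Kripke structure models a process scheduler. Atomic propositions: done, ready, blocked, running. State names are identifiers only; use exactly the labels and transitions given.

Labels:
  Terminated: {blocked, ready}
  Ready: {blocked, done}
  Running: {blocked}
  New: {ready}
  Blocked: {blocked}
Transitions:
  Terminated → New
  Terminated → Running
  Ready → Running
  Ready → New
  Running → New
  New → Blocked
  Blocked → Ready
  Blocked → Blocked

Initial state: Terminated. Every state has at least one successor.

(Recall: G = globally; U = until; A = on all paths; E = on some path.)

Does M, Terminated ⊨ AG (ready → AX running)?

No

States satisfying ready → AX running: {Ready, Running, Blocked}.
States satisfying AG (ready → AX running): ∅.
New is reachable from Terminated and violates ready → AX running, so AG fails at Terminated.
Terminated ∉ Sat(AG (ready → AX running)).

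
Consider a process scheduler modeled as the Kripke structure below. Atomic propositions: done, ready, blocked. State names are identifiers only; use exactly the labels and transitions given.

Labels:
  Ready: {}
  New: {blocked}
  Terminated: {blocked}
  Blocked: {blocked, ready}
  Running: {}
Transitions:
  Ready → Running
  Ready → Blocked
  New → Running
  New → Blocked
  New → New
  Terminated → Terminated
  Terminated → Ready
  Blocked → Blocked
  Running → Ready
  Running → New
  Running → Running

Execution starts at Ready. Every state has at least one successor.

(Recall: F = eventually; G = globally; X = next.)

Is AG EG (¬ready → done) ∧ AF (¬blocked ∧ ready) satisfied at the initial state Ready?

Does not hold

States satisfying EG (¬ready → done): {Blocked}.
States satisfying AG EG (¬ready → done): {Blocked}.
States satisfying ¬blocked ∧ ready: ∅.
States satisfying AF (¬blocked ∧ ready): ∅.
States satisfying AG EG (¬ready → done) ∧ AF (¬blocked ∧ ready): ∅.
Ready ∉ Sat(AG EG (¬ready → done) ∧ AF (¬blocked ∧ ready)).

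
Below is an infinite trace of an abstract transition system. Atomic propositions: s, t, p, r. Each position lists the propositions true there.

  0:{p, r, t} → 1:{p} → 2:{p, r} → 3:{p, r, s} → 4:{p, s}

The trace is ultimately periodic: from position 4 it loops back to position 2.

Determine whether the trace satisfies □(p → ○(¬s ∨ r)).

p → ○(¬s ∨ r) must hold at every position from 0 onward. It fails at position 3, so □(p → ○(¬s ∨ r)) is false.
Positions where p holds: 0, 1, 2, 3, 4.
Check ○(¬s ∨ r) at each: 0→ok, 1→ok, 2→ok, 3→fails, 4→ok.

Violated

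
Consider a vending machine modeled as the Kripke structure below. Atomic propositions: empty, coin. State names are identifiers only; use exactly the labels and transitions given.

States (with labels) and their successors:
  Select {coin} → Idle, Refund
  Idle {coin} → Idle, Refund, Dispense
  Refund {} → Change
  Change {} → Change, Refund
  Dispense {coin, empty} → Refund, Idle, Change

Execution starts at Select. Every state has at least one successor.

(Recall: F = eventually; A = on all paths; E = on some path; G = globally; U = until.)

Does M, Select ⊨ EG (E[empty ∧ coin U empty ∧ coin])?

Violated

States satisfying E[empty ∧ coin U empty ∧ coin]: {Dispense}.
States satisfying EG (E[empty ∧ coin U empty ∧ coin]): ∅.
No suitable path/successor from Select witnesses the formula.
Select ∉ Sat(EG (E[empty ∧ coin U empty ∧ coin])).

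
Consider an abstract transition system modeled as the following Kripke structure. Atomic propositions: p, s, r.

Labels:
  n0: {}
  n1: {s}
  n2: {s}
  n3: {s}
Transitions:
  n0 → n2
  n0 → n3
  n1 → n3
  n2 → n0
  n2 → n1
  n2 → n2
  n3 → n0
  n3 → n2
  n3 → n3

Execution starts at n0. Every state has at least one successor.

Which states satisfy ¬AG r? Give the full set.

States satisfying r: ∅.
States satisfying AG r: ∅.
States satisfying ¬AG r: {n0, n1, n2, n3}.

{n0, n1, n2, n3}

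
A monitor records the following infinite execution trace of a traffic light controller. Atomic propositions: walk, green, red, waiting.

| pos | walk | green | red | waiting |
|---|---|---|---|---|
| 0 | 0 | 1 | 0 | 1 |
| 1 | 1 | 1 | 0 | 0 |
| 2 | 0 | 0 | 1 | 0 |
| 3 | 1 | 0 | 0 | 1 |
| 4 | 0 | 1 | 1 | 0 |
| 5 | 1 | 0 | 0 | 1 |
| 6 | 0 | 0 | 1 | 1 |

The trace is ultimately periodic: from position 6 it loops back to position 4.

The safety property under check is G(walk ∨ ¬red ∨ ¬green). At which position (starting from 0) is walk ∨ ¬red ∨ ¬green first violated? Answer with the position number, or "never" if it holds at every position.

4

Check walk ∨ ¬red ∨ ¬green at each position in order: 0 ✓, 1 ✓, 2 ✓, 3 ✓.
At position 4 the labels are {green, red}, so walk ∨ ¬red ∨ ¬green is false there. This is the first violation.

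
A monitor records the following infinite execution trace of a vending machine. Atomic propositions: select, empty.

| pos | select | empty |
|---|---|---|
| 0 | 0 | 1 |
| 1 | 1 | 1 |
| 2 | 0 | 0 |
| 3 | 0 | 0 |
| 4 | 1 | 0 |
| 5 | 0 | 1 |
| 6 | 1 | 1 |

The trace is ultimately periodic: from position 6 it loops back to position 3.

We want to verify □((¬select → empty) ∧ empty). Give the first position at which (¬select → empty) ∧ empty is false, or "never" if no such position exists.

Check (¬select → empty) ∧ empty at each position in order: 0 ✓, 1 ✓.
At position 2 the labels are {}, so (¬select → empty) ∧ empty is false there. This is the first violation.

2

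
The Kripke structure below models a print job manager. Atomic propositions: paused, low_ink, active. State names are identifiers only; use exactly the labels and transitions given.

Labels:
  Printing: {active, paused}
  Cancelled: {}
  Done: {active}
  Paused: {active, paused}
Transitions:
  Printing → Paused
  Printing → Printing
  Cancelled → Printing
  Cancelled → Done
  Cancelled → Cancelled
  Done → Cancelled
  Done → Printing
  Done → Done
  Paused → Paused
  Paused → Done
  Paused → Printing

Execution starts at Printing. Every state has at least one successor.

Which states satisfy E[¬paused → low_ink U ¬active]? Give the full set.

{Cancelled}

States satisfying ¬paused → low_ink: {Printing, Paused}.
States satisfying ¬active: {Cancelled}.
States satisfying E[¬paused → low_ink U ¬active]: {Cancelled}.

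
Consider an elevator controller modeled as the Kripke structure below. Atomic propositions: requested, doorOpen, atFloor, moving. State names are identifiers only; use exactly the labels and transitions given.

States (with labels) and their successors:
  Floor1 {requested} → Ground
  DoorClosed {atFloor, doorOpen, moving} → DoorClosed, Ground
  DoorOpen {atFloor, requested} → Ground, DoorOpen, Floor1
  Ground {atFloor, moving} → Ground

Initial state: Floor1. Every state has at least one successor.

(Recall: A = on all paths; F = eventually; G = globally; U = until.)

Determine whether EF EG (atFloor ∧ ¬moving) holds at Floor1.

States satisfying EG (atFloor ∧ ¬moving): {DoorOpen}.
States satisfying EF EG (atFloor ∧ ¬moving): {DoorOpen}.
No suitable path/successor from Floor1 witnesses the formula.
Floor1 ∉ Sat(EF EG (atFloor ∧ ¬moving)).

Violated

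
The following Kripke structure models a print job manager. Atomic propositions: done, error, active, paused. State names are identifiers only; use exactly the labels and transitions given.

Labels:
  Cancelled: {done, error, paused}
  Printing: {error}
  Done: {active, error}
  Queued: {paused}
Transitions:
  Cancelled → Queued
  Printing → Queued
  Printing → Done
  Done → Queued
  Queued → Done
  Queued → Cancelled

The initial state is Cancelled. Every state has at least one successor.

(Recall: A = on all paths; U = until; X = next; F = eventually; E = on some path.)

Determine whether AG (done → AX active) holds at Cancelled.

Does not hold

States satisfying done → AX active: {Printing, Done, Queued}.
States satisfying AG (done → AX active): ∅.
Cancelled is reachable from Cancelled and violates done → AX active, so AG fails at Cancelled.
Cancelled ∉ Sat(AG (done → AX active)).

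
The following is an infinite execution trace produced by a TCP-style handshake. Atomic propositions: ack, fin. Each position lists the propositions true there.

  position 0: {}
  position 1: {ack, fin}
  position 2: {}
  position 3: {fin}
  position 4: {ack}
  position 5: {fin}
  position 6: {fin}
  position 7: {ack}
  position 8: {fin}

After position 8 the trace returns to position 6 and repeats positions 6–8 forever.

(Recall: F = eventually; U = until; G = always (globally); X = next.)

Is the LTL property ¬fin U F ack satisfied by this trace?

Holds

Walking from position 0: F ack first holds at position 0, and ¬fin holds at every earlier position along the way, so ¬fin U F ack holds.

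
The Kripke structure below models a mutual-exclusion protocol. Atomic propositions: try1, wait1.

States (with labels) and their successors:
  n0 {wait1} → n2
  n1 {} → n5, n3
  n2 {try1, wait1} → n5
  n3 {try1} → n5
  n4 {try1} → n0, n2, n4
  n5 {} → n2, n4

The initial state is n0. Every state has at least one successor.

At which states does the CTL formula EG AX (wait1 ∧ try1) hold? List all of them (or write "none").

none

States satisfying AX (wait1 ∧ try1): {n0}.
States satisfying EG AX (wait1 ∧ try1): ∅.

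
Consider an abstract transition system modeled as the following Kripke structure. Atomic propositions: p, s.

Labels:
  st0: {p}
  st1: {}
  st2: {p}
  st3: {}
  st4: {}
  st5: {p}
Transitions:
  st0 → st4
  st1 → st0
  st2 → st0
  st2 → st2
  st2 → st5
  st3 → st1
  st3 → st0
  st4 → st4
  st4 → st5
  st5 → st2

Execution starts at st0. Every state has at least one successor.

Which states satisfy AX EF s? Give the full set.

none

States satisfying EF s: ∅.
States satisfying AX EF s: ∅.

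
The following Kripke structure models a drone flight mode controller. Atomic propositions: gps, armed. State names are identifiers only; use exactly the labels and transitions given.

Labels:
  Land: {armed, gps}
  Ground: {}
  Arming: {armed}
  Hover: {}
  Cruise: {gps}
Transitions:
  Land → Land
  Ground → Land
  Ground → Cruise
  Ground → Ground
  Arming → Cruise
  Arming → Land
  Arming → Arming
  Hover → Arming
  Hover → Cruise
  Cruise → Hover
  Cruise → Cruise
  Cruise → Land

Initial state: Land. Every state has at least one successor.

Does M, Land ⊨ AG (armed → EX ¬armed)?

Violated

States satisfying armed → EX ¬armed: {Ground, Arming, Hover, Cruise}.
States satisfying AG (armed → EX ¬armed): ∅.
Land is reachable from Land and violates armed → EX ¬armed, so AG fails at Land.
Land ∉ Sat(AG (armed → EX ¬armed)).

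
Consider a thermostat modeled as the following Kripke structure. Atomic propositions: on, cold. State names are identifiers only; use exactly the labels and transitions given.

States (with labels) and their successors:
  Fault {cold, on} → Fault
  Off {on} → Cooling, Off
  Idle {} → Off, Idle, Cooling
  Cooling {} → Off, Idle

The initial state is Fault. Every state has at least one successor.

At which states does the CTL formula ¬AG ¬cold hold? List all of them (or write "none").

States satisfying ¬cold: {Off, Idle, Cooling}.
States satisfying AG ¬cold: {Off, Idle, Cooling}.
States satisfying ¬AG ¬cold: {Fault}.

{Fault}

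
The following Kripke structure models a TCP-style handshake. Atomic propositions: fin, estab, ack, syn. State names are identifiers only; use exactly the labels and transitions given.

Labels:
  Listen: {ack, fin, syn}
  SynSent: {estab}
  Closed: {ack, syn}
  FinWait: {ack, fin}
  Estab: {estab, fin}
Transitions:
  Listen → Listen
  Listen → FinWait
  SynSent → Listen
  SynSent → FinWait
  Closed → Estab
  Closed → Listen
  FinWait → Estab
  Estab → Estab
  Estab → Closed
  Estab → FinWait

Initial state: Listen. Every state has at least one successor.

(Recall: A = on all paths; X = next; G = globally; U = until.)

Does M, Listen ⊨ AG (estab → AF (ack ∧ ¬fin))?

States satisfying estab → AF (ack ∧ ¬fin): {Listen, Closed, FinWait}.
States satisfying AG (estab → AF (ack ∧ ¬fin)): ∅.
Estab is reachable from Listen and violates estab → AF (ack ∧ ¬fin), so AG fails at Listen.
Listen ∉ Sat(AG (estab → AF (ack ∧ ¬fin))).

No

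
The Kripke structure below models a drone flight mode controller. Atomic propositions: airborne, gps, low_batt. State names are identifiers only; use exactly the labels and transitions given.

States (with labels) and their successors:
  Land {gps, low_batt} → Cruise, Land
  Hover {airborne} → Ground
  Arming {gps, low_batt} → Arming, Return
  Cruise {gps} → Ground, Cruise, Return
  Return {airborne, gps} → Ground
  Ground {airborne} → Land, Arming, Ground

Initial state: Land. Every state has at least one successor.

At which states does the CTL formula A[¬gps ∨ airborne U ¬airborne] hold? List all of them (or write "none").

{Land, Arming, Cruise}

States satisfying ¬gps ∨ airborne: {Hover, Return, Ground}.
States satisfying ¬airborne: {Land, Arming, Cruise}.
States satisfying A[¬gps ∨ airborne U ¬airborne]: {Land, Arming, Cruise}.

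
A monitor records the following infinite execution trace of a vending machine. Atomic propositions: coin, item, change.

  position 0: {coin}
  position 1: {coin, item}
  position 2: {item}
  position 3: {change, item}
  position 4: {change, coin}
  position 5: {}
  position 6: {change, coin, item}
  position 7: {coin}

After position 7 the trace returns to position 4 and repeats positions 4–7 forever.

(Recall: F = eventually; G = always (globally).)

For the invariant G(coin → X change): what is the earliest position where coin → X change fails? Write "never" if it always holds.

0

At position 0 the labels are {coin} and the next position 1 has {coin, item}, so coin → X change is false there. This is the first violation.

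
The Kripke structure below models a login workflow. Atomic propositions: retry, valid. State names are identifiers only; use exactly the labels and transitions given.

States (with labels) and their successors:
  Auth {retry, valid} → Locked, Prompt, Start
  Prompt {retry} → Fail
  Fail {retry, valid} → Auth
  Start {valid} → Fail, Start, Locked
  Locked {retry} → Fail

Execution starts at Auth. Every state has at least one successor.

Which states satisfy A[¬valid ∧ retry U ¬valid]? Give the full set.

{Prompt, Locked}

States satisfying ¬valid ∧ retry: {Prompt, Locked}.
States satisfying ¬valid: {Prompt, Locked}.
States satisfying A[¬valid ∧ retry U ¬valid]: {Prompt, Locked}.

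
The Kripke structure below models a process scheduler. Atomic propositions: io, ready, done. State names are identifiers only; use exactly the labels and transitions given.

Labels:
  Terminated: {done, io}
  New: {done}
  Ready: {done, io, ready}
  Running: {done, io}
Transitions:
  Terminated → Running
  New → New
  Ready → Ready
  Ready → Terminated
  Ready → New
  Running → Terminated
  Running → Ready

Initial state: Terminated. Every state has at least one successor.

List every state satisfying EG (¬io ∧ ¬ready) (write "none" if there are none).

States satisfying ¬io ∧ ¬ready: {New}.
States satisfying EG (¬io ∧ ¬ready): {New}.

{New}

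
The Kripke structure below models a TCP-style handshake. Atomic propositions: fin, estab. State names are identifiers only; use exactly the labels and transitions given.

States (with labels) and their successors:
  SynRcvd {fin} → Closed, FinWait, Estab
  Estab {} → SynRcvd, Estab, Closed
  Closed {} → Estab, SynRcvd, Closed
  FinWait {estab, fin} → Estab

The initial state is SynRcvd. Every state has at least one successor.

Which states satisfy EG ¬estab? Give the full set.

States satisfying ¬estab: {SynRcvd, Estab, Closed}.
States satisfying EG ¬estab: {SynRcvd, Estab, Closed}.

{SynRcvd, Estab, Closed}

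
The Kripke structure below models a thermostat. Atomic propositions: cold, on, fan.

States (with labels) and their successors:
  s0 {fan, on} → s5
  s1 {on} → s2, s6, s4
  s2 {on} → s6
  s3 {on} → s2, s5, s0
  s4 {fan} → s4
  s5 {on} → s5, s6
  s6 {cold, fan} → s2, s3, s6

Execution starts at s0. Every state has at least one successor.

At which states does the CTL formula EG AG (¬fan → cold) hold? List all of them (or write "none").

States satisfying AG (¬fan → cold): {s4}.
States satisfying EG AG (¬fan → cold): {s4}.

{s4}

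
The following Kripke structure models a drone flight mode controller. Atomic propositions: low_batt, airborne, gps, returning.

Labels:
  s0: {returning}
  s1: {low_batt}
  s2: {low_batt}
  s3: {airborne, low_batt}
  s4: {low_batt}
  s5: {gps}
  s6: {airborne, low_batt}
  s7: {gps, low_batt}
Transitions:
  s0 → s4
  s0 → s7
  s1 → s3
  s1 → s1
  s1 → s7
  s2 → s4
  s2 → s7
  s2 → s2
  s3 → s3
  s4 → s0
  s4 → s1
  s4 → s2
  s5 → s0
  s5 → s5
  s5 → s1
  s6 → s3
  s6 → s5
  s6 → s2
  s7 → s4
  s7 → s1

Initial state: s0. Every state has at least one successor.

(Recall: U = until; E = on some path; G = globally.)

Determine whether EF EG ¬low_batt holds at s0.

States satisfying EG ¬low_batt: {s5}.
States satisfying EF EG ¬low_batt: {s5, s6}.
No suitable path/successor from s0 witnesses the formula.
s0 ∉ Sat(EF EG ¬low_batt).

Violated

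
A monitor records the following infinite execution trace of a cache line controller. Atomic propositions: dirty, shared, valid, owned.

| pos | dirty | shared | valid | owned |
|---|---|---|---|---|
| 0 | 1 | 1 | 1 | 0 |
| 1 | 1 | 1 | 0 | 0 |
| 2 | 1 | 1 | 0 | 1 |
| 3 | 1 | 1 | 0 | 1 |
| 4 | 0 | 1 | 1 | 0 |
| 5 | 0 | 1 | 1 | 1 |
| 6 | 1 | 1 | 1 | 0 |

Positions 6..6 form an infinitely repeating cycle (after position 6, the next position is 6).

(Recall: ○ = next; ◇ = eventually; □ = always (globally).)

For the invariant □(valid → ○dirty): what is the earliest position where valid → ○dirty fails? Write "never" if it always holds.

4

Check valid → ○dirty at each position in order: 0 ✓, 1 ✓, 2 ✓, 3 ✓.
At position 4 the labels are {shared, valid} and the next position 5 has {owned, shared, valid}, so valid → ○dirty is false there. This is the first violation.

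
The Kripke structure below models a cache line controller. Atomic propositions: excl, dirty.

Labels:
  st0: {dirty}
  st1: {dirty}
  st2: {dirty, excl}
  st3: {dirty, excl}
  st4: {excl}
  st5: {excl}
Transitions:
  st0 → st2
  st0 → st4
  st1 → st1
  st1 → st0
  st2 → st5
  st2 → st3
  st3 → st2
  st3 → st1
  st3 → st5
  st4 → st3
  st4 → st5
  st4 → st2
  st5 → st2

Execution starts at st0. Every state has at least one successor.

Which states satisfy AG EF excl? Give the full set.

{st0, st1, st2, st3, st4, st5}

States satisfying EF excl: {st0, st1, st2, st3, st4, st5}.
States satisfying AG EF excl: {st0, st1, st2, st3, st4, st5}.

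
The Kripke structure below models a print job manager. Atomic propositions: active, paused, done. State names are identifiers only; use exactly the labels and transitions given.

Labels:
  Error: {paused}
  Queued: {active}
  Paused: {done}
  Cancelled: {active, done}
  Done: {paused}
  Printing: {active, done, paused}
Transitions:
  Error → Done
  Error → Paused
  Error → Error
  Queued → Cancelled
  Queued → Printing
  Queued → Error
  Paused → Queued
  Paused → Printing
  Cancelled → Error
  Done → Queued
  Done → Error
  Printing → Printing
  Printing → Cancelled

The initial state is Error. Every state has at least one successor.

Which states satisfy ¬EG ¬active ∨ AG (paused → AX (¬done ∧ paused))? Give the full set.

States satisfying ¬active: {Error, Paused, Done}.
States satisfying EG ¬active: {Error, Done}.
States satisfying ¬EG ¬active: {Queued, Paused, Cancelled, Printing}.
States satisfying paused → AX (¬done ∧ paused): {Queued, Paused, Cancelled}.
States satisfying AG (paused → AX (¬done ∧ paused)): ∅.
States satisfying ¬EG ¬active ∨ AG (paused → AX (¬done ∧ paused)): {Queued, Paused, Cancelled, Printing}.

{Queued, Paused, Cancelled, Printing}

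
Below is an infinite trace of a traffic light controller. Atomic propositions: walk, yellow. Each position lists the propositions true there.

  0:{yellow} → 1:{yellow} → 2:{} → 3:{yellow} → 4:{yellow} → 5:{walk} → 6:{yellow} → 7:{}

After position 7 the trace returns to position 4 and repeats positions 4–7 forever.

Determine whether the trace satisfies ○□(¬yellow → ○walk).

The position after 0 is 1; □(¬yellow → ○walk) is false there.

Does not hold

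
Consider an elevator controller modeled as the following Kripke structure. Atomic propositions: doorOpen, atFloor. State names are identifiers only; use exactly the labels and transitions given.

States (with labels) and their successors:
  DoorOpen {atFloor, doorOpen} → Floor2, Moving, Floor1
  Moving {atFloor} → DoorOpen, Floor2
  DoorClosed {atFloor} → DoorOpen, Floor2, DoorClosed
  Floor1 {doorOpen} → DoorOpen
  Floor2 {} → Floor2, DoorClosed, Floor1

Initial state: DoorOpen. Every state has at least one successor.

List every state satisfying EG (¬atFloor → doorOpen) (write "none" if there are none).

States satisfying ¬atFloor → doorOpen: {DoorOpen, Moving, DoorClosed, Floor1}.
States satisfying EG (¬atFloor → doorOpen): {DoorOpen, Moving, DoorClosed, Floor1}.

{DoorOpen, Moving, DoorClosed, Floor1}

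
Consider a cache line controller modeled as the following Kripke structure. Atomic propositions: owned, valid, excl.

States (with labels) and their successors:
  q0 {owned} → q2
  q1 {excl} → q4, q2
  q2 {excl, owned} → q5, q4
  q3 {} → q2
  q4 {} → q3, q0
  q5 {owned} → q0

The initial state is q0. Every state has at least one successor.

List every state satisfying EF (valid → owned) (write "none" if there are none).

{q0, q1, q2, q3, q4, q5}

States satisfying valid → owned: {q0, q1, q2, q3, q4, q5}.
States satisfying EF (valid → owned): {q0, q1, q2, q3, q4, q5}.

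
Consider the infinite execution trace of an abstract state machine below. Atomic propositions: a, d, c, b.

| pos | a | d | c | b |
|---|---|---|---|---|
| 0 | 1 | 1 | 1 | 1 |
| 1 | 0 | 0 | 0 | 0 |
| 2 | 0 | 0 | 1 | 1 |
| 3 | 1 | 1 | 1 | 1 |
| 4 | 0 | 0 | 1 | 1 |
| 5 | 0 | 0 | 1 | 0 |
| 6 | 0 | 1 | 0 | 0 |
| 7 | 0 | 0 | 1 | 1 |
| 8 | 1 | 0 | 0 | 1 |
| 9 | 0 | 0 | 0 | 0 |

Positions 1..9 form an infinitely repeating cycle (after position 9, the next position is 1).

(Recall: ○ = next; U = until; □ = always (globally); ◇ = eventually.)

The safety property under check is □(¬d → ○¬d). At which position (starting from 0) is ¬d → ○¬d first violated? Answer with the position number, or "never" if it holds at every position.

Check ¬d → ○¬d at each position in order: 0 ✓, 1 ✓.
At position 2 the labels are {b, c} and the next position 3 has {a, b, c, d}, so ¬d → ○¬d is false there. This is the first violation.

2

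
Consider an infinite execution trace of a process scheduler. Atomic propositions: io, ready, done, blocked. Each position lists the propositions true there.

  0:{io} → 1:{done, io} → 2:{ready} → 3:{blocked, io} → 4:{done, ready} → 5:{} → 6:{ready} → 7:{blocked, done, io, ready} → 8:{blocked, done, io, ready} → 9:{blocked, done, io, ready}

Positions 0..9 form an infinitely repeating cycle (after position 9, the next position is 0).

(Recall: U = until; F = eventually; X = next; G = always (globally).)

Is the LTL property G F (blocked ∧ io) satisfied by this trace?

Satisfied

F (blocked ∧ io) holds at every position 0..9, and those are all positions ever visited, so G F (blocked ∧ io) holds.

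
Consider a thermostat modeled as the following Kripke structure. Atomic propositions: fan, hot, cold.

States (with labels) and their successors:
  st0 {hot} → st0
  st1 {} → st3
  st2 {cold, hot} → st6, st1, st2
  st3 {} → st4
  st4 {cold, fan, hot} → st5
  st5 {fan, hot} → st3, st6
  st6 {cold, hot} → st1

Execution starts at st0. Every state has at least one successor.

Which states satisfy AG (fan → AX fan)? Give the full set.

{st0}

States satisfying fan → AX fan: {st0, st1, st2, st3, st4, st6}.
States satisfying AG (fan → AX fan): {st0}.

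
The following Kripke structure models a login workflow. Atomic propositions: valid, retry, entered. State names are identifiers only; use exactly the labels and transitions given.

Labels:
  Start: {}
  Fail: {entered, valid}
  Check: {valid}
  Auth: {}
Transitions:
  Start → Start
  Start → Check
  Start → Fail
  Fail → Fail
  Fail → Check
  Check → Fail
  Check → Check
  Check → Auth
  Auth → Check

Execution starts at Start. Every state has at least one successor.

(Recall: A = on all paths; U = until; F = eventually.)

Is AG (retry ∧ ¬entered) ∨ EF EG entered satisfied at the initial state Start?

States satisfying retry ∧ ¬entered: ∅.
States satisfying AG (retry ∧ ¬entered): ∅.
States satisfying EG entered: {Fail}.
States satisfying EF EG entered: {Start, Fail, Check, Auth}.
States satisfying AG (retry ∧ ¬entered) ∨ EF EG entered: {Start, Fail, Check, Auth}.
Start ∈ Sat(AG (retry ∧ ¬entered) ∨ EF EG entered).

Satisfied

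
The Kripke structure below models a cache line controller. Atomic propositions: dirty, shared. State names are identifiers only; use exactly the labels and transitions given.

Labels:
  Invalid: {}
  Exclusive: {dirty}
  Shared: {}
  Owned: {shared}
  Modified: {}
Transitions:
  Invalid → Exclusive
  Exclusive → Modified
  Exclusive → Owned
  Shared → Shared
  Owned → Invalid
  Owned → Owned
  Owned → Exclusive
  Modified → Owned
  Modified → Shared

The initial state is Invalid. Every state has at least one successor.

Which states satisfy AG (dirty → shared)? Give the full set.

{Shared}

States satisfying dirty → shared: {Invalid, Shared, Owned, Modified}.
States satisfying AG (dirty → shared): {Shared}.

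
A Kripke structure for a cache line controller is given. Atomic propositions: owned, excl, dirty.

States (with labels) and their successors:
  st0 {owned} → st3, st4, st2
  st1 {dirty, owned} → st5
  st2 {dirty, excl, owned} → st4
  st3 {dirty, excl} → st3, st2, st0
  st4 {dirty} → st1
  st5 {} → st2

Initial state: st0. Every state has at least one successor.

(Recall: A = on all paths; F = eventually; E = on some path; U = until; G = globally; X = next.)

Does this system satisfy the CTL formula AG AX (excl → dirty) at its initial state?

Yes

States satisfying AX (excl → dirty): {st0, st1, st2, st3, st4, st5}.
States satisfying AG AX (excl → dirty): {st0, st1, st2, st3, st4, st5}.
Every state reachable from st0 satisfies AX (excl → dirty).
st0 ∈ Sat(AG AX (excl → dirty)).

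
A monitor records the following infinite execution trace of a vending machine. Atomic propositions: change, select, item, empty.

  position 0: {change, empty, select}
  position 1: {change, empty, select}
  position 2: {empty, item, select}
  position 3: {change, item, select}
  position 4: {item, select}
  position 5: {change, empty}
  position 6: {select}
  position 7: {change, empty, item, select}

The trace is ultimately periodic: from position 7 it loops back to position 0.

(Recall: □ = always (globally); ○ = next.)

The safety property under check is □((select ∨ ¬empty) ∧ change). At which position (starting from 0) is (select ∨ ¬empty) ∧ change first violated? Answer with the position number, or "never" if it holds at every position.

Check (select ∨ ¬empty) ∧ change at each position in order: 0 ✓, 1 ✓.
At position 2 the labels are {empty, item, select}, so (select ∨ ¬empty) ∧ change is false there. This is the first violation.

2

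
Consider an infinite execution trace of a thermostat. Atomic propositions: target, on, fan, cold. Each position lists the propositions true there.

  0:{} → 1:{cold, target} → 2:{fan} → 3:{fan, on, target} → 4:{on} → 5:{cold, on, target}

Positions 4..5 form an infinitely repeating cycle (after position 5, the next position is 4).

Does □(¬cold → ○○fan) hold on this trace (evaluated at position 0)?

¬cold → ○○fan must hold at every position from 0 onward. It fails at position 2, so □(¬cold → ○○fan) is false.
Positions where ¬cold holds: 0, 2, 3, 4.
Check ○○fan at each: 0→ok, 2→fails, 3→fails, 4→fails.

No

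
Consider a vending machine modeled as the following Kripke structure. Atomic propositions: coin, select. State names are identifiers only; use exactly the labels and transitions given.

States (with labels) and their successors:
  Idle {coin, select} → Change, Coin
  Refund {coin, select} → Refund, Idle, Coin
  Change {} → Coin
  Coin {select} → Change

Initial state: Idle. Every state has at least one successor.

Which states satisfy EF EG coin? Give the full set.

States satisfying EG coin: {Refund}.
States satisfying EF EG coin: {Refund}.

{Refund}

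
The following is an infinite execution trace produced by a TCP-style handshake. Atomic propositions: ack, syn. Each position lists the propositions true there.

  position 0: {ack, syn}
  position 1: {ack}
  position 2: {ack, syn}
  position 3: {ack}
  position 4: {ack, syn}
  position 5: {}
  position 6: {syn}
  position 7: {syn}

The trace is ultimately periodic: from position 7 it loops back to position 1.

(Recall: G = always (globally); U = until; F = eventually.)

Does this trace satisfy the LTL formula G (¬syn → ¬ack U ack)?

Holds

¬syn → ¬ack U ack holds at every position 0..7, and those are all positions ever visited, so G (¬syn → ¬ack U ack) holds.
Positions where ¬syn holds: 1, 3, 5.
Check ¬ack U ack at each: 1→ok, 3→ok, 5→ok.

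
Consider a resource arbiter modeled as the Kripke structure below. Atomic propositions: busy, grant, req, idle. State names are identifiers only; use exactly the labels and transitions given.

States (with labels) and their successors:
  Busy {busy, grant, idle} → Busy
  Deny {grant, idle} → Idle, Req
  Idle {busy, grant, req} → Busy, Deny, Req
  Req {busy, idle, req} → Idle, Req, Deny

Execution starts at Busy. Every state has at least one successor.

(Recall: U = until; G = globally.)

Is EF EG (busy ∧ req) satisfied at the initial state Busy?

States satisfying EG (busy ∧ req): {Idle, Req}.
States satisfying EF EG (busy ∧ req): {Deny, Idle, Req}.
No suitable path/successor from Busy witnesses the formula.
Busy ∉ Sat(EF EG (busy ∧ req)).

Violated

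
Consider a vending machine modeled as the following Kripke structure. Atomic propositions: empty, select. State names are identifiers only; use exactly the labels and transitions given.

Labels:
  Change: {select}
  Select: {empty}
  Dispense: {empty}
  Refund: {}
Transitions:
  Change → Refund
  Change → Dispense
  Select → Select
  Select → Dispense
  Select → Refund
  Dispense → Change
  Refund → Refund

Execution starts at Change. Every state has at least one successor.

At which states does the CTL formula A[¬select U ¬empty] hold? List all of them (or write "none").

{Change, Dispense, Refund}

States satisfying ¬select: {Select, Dispense, Refund}.
States satisfying ¬empty: {Change, Refund}.
States satisfying A[¬select U ¬empty]: {Change, Dispense, Refund}.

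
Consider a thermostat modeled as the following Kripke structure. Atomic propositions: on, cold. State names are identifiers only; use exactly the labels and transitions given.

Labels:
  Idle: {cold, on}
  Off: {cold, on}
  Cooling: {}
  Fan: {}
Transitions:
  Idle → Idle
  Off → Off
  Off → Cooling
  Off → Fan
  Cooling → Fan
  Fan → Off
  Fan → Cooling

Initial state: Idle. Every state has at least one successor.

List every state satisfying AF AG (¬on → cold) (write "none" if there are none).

States satisfying AG (¬on → cold): {Idle}.
States satisfying AF AG (¬on → cold): {Idle}.

{Idle}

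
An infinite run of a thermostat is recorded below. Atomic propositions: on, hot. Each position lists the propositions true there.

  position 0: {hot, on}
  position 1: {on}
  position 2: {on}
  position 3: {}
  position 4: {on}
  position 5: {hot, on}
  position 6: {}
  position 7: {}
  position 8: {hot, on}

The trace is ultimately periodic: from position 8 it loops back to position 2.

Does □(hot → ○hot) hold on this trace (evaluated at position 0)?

No

hot → ○hot must hold at every position from 0 onward. It fails at position 0, so □(hot → ○hot) is false.
Positions where hot holds: 0, 5, 8.
Check ○hot at each: 0→fails, 5→fails, 8→fails.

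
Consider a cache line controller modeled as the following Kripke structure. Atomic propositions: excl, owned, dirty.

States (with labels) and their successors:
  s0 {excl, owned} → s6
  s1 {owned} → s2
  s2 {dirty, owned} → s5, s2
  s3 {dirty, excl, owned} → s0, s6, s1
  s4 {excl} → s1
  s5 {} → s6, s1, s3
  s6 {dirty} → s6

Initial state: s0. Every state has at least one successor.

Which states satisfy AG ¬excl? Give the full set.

{s6}

States satisfying ¬excl: {s1, s2, s5, s6}.
States satisfying AG ¬excl: {s6}.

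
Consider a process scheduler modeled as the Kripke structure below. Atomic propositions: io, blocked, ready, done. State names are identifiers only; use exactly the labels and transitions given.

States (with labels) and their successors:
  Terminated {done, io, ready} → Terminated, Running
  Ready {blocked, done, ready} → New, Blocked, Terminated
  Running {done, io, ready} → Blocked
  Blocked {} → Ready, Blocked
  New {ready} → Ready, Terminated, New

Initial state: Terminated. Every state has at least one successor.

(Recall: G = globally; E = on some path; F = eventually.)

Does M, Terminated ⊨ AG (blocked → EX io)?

States satisfying blocked → EX io: {Terminated, Ready, Running, Blocked, New}.
States satisfying AG (blocked → EX io): {Terminated, Ready, Running, Blocked, New}.
Every state reachable from Terminated satisfies blocked → EX io.
Terminated ∈ Sat(AG (blocked → EX io)).

Yes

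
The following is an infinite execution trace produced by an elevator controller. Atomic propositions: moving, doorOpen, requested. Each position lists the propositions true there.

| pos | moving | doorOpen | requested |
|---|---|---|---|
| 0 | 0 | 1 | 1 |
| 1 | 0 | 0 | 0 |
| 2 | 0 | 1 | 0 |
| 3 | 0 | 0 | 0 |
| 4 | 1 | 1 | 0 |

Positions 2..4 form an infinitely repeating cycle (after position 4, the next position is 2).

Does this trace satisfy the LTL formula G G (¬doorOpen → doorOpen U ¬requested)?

Yes

G (¬doorOpen → doorOpen U ¬requested) holds at every position 0..4, and those are all positions ever visited, so G G (¬doorOpen → doorOpen U ¬requested) holds.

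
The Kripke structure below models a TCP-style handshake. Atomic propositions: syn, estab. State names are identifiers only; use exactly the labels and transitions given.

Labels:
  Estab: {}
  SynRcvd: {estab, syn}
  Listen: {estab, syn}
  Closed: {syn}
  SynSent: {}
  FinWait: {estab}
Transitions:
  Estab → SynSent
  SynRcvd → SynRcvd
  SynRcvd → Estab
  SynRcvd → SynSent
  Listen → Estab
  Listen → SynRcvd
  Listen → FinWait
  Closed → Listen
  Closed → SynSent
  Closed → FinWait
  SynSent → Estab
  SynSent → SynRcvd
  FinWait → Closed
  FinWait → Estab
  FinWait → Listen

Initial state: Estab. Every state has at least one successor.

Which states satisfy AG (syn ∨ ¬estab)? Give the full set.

{Estab, SynRcvd, SynSent}

States satisfying syn ∨ ¬estab: {Estab, SynRcvd, Listen, Closed, SynSent}.
States satisfying AG (syn ∨ ¬estab): {Estab, SynRcvd, SynSent}.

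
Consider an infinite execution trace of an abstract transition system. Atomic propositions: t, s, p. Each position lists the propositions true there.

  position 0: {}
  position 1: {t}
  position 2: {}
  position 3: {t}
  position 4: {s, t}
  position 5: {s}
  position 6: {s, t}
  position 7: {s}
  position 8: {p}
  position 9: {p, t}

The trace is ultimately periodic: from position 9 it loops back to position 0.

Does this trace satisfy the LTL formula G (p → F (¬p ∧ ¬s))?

Holds

p → F (¬p ∧ ¬s) holds at every position 0..9, and those are all positions ever visited, so G (p → F (¬p ∧ ¬s)) holds.
Positions where p holds: 8, 9.
Check F (¬p ∧ ¬s) at each: 8→ok, 9→ok.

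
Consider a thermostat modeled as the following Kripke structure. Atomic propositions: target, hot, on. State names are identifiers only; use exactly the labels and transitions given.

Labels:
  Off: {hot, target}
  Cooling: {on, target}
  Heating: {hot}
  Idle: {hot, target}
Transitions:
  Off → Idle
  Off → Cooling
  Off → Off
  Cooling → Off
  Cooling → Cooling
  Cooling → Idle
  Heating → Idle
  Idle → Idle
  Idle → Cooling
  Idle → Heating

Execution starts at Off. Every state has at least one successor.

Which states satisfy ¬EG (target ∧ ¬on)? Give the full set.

{Cooling, Heating}

States satisfying target ∧ ¬on: {Off, Idle}.
States satisfying EG (target ∧ ¬on): {Off, Idle}.
States satisfying ¬EG (target ∧ ¬on): {Cooling, Heating}.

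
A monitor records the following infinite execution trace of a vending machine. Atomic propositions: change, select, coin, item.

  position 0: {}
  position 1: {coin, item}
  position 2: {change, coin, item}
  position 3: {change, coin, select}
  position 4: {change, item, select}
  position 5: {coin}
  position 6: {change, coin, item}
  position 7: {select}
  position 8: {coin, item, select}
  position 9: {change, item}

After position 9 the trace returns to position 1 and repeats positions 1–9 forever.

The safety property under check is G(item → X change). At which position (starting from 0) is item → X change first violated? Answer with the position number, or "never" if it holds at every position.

4

Check item → X change at each position in order: 0 ✓, 1 ✓, 2 ✓, 3 ✓.
At position 4 the labels are {change, item, select} and the next position 5 has {coin}, so item → X change is false there. This is the first violation.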